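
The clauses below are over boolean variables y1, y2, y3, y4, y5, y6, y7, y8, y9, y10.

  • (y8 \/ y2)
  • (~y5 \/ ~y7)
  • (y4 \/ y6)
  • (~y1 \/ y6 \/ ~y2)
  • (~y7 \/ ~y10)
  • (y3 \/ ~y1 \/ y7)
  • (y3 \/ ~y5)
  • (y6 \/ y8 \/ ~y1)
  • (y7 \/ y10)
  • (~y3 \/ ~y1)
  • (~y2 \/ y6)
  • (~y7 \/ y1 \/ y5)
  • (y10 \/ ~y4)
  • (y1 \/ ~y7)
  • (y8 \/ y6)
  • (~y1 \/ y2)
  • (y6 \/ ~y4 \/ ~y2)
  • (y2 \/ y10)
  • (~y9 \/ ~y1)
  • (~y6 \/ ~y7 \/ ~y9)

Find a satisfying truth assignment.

y8 occurs only positively in the remaining clauses — set y8 = True.
Try y1 = False.
  then y7 is forced to False.
  then y10 is forced to True.
Branch on y2: take y2 = True.
  then y6 is forced to True.
The remaining clauses are satisfied by y3 = False, y4 = True, y5 = False, y9 = True.

y1 = F, y2 = T, y3 = F, y4 = T, y5 = F, y6 = T, y7 = F, y8 = T, y9 = T, y10 = T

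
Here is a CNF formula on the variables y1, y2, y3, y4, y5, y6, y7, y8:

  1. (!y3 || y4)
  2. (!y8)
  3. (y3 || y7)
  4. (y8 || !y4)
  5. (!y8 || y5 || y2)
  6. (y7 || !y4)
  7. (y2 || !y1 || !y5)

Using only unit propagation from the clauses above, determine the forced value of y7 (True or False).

True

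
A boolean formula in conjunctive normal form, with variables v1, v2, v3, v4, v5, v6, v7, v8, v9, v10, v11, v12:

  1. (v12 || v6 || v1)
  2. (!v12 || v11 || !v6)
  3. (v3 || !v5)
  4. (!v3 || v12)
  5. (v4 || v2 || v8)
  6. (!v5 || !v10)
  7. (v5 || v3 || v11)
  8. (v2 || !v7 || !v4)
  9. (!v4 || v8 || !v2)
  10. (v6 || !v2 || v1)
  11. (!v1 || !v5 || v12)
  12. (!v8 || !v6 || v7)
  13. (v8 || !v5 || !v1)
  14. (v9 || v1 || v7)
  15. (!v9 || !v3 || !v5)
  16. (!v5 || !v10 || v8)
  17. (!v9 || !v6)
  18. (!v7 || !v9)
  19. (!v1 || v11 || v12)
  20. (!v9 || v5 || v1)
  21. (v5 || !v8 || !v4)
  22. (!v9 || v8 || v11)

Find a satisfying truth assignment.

v1 = T, v2 = T, v3 = F, v4 = F, v5 = F, v6 = F, v7 = F, v8 = T, v9 = F, v10 = F, v11 = T, v12 = F

Check each clause:
  1. (v12 || v6 || v1) — v1 is true.
  2. (!v12 || v11 || !v6) — !v6 is true.
  3. (v3 || !v5) — !v5 is true.
  4. (v12 || !v3) — !v3 is true.
  5. (v4 || v8 || v2) — v8 is true.
  6. (!v10 || !v5) — !v5 is true.
  7. (v5 || v11 || v3) — v11 is true.
  8. (!v4 || v2 || !v7) — !v7 is true.
  9. (!v4 || !v2 || v8) — v8 is true.
  10. (v6 || !v2 || v1) — v1 is true.
  11. (v12 || !v1 || !v5) — !v5 is true.
  12. (!v8 || !v6 || v7) — !v6 is true.
  13. (!v1 || !v5 || v8) — v8 is true.
  14. (v7 || v1 || v9) — v1 is true.
  15. (!v5 || !v9 || !v3) — !v5 is true.
  16. (!v10 || !v5 || v8) — v8 is true.
  17. (!v9 || !v6) — !v6 is true.
  18. (!v9 || !v7) — !v7 is true.
  19. (!v1 || v11 || v12) — v11 is true.
  20. (!v9 || v1 || v5) — v1 is true.
  21. (!v4 || !v8 || v5) — !v4 is true.
  22. (v8 || v11 || !v9) — v8 is true.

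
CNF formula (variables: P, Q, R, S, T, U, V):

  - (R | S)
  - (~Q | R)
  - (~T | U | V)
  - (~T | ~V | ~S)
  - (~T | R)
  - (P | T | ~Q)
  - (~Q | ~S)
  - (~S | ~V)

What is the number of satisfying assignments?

34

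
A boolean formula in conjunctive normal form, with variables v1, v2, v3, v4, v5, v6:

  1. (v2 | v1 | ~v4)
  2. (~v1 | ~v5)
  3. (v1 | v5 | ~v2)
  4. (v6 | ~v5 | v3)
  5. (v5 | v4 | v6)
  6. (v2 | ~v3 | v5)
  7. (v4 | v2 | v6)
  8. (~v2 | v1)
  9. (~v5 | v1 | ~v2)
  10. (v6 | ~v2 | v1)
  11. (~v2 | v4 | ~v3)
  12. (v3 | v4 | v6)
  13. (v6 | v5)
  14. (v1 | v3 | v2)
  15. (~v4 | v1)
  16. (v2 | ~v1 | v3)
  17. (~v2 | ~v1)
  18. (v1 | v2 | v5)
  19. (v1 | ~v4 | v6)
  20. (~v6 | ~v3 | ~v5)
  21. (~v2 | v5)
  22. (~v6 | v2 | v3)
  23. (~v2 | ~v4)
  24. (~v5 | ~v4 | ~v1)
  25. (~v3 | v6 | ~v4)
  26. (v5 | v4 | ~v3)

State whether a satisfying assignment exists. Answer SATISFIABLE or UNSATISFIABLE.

UNSATISFIABLE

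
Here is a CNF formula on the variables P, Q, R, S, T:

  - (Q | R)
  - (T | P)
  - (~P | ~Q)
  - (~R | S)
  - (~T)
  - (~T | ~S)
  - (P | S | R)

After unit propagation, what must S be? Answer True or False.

(~T) is a unit clause: T = False.
In (P | T), T is now false; P must hold, so P = True.
(~P | ~Q) with P = True leaves only ~Q, so Q = False.
In (Q | R), Q is now false; R must hold, so R = True.
From (~R | S) and R = True: S = True.

True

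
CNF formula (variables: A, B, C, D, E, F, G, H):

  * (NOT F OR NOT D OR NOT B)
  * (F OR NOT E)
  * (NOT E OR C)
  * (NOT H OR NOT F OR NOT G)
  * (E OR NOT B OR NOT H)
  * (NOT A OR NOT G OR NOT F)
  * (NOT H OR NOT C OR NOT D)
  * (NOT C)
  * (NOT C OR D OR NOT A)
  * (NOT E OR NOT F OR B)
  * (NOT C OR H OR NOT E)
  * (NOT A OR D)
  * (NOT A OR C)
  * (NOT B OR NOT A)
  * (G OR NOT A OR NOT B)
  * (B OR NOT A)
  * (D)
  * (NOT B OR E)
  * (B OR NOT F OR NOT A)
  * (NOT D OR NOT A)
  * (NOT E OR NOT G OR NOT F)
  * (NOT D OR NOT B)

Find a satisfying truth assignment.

A = False, B = False, C = False, D = True, E = False, F = False, G = True, H = False

Unit propagation: (NOT C) forces C = False.
The clause (NOT E) is unit: E must be False.
(NOT A) is a unit clause, so A = False.
The clause (D) is unit: D must be True.
The clause (NOT B) is unit: B must be False.
F occurs only negated in the remaining clauses — set F = False.
H occurs only negated in the remaining clauses — set H = False.
G is now unconstrained; take G = True.
Every clause has at least one true literal under this assignment.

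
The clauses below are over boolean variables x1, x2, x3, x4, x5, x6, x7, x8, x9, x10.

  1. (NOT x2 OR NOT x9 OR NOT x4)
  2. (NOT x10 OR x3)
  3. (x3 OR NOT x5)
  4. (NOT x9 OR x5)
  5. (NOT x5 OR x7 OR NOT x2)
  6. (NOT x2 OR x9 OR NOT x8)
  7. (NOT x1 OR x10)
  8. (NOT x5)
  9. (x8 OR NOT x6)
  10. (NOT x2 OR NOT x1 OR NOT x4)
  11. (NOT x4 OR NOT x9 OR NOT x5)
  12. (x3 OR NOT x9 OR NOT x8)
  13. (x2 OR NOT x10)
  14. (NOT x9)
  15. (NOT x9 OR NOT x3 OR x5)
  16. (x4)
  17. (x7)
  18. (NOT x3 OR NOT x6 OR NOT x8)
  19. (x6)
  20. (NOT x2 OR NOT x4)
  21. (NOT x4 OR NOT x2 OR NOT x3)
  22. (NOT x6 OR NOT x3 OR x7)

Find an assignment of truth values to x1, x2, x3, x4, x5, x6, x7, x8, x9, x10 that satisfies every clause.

(NOT x5) is a unit clause, so x5 = False.
(NOT x9) is a unit clause, so x9 = False.
Unit propagation: (x4) forces x4 = True.
The clause (x7) is unit: x7 must be True.
(x6) is a unit clause, so x6 = True.
(x8) is a unit clause, so x8 = True.
The clause (NOT x2) is unit: x2 must be False.
The clause (NOT x10) is unit: x10 must be False.
(NOT x1) is a unit clause, so x1 = False.
Unit propagation: (NOT x3) forces x3 = False.
Check each clause:
  1. (NOT x9 OR NOT x4 OR NOT x2) — NOT x2 is true.
  2. (x3 OR NOT x10) — NOT x10 is true.
  3. (x3 OR NOT x5) — NOT x5 is true.
  4. (NOT x9 OR x5) — NOT x9 is true.
  5. (x7 OR NOT x2 OR NOT x5) — NOT x5 is true.
  6. (x9 OR NOT x2 OR NOT x8) — NOT x2 is true.
  7. (x10 OR NOT x1) — NOT x1 is true.
  8. (NOT x5) — NOT x5 is true.
  9. (x8 OR NOT x6) — x8 is true.
  10. (NOT x2 OR NOT x4 OR NOT x1) — NOT x2 is true.
  11. (NOT x4 OR NOT x9 OR NOT x5) — NOT x5 is true.
  12. (NOT x9 OR x3 OR NOT x8) — NOT x9 is true.
  13. (x2 OR NOT x10) — NOT x10 is true.
  14. (NOT x9) — NOT x9 is true.
  15. (NOT x9 OR x5 OR NOT x3) — NOT x3 is true.
  16. (x4) — x4 is true.
  17. (x7) — x7 is true.
  18. (NOT x3 OR NOT x8 OR NOT x6) — NOT x3 is true.
  19. (x6) — x6 is true.
  20. (NOT x2 OR NOT x4) — NOT x2 is true.
  21. (NOT x4 OR NOT x3 OR NOT x2) — NOT x3 is true.
  22. (x7 OR NOT x3 OR NOT x6) — NOT x3 is true.

x1=F, x2=F, x3=F, x4=T, x5=F, x6=T, x7=T, x8=T, x9=F, x10=F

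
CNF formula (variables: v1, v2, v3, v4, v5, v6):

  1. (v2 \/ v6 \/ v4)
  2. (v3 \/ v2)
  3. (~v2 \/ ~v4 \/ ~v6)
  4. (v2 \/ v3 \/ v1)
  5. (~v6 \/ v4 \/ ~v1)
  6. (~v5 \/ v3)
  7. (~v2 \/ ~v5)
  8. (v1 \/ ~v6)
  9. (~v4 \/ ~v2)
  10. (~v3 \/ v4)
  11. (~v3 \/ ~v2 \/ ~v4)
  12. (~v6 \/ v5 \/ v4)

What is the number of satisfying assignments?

8

Satisfying assignments:
  v1=0 v2=0 v3=1 v4=1 v5=0 v6=0
  v1=0 v2=0 v3=1 v4=1 v5=1 v6=0
  v1=0 v2=1 v3=0 v4=0 v5=0 v6=0
  v1=1 v2=0 v3=1 v4=1 v5=0 v6=0
  v1=1 v2=0 v3=1 v4=1 v5=0 v6=1
  v1=1 v2=0 v3=1 v4=1 v5=1 v6=0
  v1=1 v2=0 v3=1 v4=1 v5=1 v6=1
  v1=1 v2=1 v3=0 v4=0 v5=0 v6=0
That's 8 in total.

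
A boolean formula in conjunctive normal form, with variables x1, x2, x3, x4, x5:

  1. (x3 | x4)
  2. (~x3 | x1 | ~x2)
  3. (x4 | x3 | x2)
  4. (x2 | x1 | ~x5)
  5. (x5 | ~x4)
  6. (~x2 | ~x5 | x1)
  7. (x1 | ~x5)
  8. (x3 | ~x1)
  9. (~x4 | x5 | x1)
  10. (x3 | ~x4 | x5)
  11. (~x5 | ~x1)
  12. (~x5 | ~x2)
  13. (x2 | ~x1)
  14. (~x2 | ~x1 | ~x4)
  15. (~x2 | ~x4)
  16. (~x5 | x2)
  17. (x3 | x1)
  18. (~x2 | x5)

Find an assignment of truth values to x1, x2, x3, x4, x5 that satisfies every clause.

x1=False, x2=False, x3=True, x4=False, x5=False

Set x1 = False and propagate.
  then x5 is forced to False.
  then x4 is forced to False.
  then x3 is forced to True.
  then x2 is forced to False.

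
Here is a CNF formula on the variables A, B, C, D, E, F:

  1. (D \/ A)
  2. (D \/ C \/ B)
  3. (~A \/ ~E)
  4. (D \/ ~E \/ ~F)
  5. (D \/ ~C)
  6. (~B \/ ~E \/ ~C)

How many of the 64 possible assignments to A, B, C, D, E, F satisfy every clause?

24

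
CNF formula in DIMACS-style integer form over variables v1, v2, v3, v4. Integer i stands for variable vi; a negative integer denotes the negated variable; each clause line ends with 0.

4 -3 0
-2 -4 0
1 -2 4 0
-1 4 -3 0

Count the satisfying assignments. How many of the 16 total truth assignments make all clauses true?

Split on v4, then v1.
  v4=1, v1=1: remaining (v2,v3) ∈ {(0,0); (0,1)} — 2.
  v4=1, v1=0: remaining (v2,v3) ∈ {(0,0); (0,1)} — 2.
  v4=0, v1=1: remaining (v2,v3) ∈ {(0,0); (1,0)} — 2.
  v4=0, v1=0: remaining (v2,v3) ∈ {(0,0)} — 1.
Total: 2 + 2 + 2 + 1 = 7.

7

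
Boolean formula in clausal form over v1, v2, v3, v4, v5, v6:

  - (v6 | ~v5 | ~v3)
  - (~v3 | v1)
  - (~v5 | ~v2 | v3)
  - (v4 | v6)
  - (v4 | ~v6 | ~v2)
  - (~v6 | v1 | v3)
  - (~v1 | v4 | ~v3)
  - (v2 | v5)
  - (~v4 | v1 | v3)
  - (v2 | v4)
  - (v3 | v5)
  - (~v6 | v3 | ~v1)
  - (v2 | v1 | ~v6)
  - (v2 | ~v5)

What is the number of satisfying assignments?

3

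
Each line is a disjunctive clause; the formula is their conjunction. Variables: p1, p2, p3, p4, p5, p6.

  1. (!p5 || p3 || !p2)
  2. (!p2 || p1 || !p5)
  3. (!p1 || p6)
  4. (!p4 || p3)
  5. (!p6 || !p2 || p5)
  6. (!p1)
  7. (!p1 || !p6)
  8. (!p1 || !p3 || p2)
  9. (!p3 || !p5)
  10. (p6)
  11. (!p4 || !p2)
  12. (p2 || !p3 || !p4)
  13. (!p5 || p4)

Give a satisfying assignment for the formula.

The clause (!p1) is unit: p1 must be False.
(p6) is a unit clause, so p6 = True.
Set p2 = False and propagate.
Branch on p3: take p3 = True.
  then p5 is forced to False.
  then p4 is forced to False.

p1=False, p2=False, p3=True, p4=False, p5=False, p6=True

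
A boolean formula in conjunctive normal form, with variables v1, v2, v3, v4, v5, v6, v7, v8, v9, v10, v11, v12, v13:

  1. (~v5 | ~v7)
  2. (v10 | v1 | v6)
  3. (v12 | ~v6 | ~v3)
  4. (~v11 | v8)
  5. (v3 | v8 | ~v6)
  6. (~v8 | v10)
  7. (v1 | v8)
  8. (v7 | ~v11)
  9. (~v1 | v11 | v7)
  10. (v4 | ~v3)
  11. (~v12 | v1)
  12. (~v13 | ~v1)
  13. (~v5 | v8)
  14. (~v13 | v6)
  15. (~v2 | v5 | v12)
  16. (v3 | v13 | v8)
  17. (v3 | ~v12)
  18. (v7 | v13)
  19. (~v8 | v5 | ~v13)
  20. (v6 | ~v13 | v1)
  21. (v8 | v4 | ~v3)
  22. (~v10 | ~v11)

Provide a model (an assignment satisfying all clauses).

v1 = T, v2 = T, v3 = T, v4 = T, v5 = F, v6 = T, v7 = T, v8 = F, v9 = T, v10 = F, v11 = F, v12 = T, v13 = F

Pure literal: v4 appears only positively; assign v4 = True.
Branch on v1: take v1 = True.
  then v13 is forced to False.
  then v7 is forced to True.
  then v5 is forced to False.
Set v2 = True and propagate.
  then v12 is forced to True.
  then v3 is forced to True.
Try v8 = False.
  then v11 is forced to False.
v6, v9, v10 are now unconstrained; take v6 = True, v9 = True, v10 = False.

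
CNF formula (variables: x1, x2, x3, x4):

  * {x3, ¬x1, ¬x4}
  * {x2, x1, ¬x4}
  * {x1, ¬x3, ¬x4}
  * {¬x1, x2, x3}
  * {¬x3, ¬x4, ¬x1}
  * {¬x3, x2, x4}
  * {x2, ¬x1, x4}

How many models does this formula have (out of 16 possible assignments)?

6

Satisfying assignments:
  x1=F x2=F x3=F x4=F
  x1=F x2=T x3=F x4=F
  x1=F x2=T x3=F x4=T
  x1=F x2=T x3=T x4=F
  x1=T x2=T x3=F x4=F
  x1=T x2=T x3=T x4=F
Count: 6.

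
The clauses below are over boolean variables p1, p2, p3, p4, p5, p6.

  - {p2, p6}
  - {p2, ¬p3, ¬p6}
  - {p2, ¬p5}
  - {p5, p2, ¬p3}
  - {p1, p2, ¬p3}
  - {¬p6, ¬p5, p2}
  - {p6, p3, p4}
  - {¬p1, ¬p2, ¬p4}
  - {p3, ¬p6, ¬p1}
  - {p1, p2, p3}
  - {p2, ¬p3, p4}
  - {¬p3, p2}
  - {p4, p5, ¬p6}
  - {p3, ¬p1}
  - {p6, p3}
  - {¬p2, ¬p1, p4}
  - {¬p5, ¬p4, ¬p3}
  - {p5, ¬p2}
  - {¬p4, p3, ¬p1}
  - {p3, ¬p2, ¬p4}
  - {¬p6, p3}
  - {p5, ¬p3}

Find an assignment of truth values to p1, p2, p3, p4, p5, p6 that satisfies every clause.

p1 = False, p2 = True, p3 = True, p4 = False, p5 = True, p6 = False

Try p1 = False.
For the remaining variables, p2 = True, p3 = True, p4 = False, p5 = True, p6 = False works.
Every clause has at least one true literal under this assignment.
Check each clause:
  1. {p2, p6} — p2 is true.
  2. {p2, ¬p6, ¬p3} — p2 is true.
  3. {¬p5, p2} — p2 is true.
  4. {p5, ¬p3, p2} — p2 is true.
  5. {p1, p2, ¬p3} — p2 is true.
  6. {¬p5, ¬p6, p2} — p2 is true.
  7. {p6, p4, p3} — p3 is true.
  8. {¬p2, ¬p4, ¬p1} — ¬p4 is true.
  9. {¬p1, p3, ¬p6} — ¬p6 is true.
  10. {p1, p2, p3} — p2 is true.
  11. {p4, p2, ¬p3} — p2 is true.
  12. {¬p3, p2} — p2 is true.
  13. {p5, p4, ¬p6} — ¬p6 is true.
  14. {p3, ¬p1} — p3 is true.
  15. {p6, p3} — p3 is true.
  16. {¬p2, p4, ¬p1} — ¬p1 is true.
  17. {¬p3, ¬p4, ¬p5} — ¬p4 is true.
  18. {p5, ¬p2} — p5 is true.
  19. {¬p1, ¬p4, p3} — p3 is true.
  20. {¬p4, p3, ¬p2} — p3 is true.
  21. {¬p6, p3} — ¬p6 is true.
  22. {¬p3, p5} — p5 is true.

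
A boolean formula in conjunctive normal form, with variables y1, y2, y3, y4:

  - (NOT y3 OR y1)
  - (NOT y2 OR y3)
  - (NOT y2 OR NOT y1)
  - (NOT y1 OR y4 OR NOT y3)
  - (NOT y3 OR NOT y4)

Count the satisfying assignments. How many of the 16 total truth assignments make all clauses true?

The models are:
  y1=0 y2=0 y3=0 y4=0
  y1=0 y2=0 y3=0 y4=1
  y1=1 y2=0 y3=0 y4=0
  y1=1 y2=0 y3=0 y4=1
That's 4 in total.

4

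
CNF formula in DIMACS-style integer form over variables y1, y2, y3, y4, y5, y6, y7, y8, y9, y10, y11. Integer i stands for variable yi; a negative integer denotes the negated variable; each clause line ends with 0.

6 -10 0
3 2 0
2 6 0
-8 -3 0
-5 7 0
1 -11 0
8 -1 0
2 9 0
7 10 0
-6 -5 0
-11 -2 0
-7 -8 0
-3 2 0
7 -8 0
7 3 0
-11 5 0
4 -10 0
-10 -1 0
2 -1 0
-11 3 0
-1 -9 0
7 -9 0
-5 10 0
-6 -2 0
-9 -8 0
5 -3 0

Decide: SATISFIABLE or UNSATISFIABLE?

y11 occurs only negated in the remaining clauses — set y11 = False.
Branch on y1: take y1 = False.
For the remaining variables, y2 = True, y3 = False, y4 = False, y5 = False, y6 = False, y7 = True, y8 = False, y9 = True, y10 = False works.
Every clause has at least one true literal under this assignment.
So y1=0, y2=1, y3=0, y4=0, y5=0, y6=0, y7=1, y8=0, y9=1, y10=0, y11=0 is a satisfying assignment.

SATISFIABLE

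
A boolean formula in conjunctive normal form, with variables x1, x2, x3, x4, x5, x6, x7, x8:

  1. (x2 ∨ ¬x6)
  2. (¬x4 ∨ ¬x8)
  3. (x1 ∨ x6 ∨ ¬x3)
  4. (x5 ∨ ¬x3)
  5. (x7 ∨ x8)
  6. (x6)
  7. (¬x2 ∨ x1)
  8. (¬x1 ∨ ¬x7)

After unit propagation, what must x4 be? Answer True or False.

False

Unit clause (x6) sets x6 = True.
In (¬x6 ∨ x2), ¬x6 is now false; x2 must hold, so x2 = True.
(x1 ∨ ¬x2) with x2 = True leaves only x1, so x1 = True.
(¬x7 ∨ ¬x1) with x1 = True leaves only ¬x7, so x7 = False.
(x7 ∨ x8): since x7 = False, the clause reduces to (x8). x8 = True.
In (¬x4 ∨ ¬x8), ¬x8 is now false; ¬x4 must hold, so x4 = False.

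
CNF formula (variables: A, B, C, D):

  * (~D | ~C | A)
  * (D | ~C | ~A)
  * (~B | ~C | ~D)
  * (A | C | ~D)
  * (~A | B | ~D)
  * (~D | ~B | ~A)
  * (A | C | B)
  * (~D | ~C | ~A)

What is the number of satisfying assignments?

5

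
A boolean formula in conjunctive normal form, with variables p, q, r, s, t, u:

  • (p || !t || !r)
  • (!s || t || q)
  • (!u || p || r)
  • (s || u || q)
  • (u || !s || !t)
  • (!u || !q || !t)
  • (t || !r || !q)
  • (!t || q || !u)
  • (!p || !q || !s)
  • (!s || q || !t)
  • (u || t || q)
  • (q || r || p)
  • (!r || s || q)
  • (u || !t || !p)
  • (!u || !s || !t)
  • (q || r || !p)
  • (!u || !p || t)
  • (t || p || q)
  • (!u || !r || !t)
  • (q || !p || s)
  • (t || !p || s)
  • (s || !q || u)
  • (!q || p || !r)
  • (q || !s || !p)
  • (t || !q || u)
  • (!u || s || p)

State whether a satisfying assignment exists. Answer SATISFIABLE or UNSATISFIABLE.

q = True:
  t = True:
    propagation gives u=False, s=False; an empty clause results — contradiction.
  t = False:
    propagation gives r=False, u=True, p=True; an empty clause results — contradiction.
q = False:
  t = True:
    propagation gives u=False, s=True; an empty clause results — contradiction.
  t = False:
    propagation gives s=False, u=True, r=False, p=True; an empty clause results — contradiction.
Every branch closes, so no satisfying assignment exists.

UNSATISFIABLE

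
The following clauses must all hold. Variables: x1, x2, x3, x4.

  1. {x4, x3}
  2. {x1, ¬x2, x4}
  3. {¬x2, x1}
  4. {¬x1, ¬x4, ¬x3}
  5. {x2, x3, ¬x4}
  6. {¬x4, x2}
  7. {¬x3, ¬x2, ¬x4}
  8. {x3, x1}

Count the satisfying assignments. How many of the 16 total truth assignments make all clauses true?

Satisfying assignments:
  x1=F x2=F x3=T x4=F
  x1=T x2=F x3=T x4=F
  x1=T x2=T x3=F x4=T
  x1=T x2=T x3=T x4=F
Count: 4.

4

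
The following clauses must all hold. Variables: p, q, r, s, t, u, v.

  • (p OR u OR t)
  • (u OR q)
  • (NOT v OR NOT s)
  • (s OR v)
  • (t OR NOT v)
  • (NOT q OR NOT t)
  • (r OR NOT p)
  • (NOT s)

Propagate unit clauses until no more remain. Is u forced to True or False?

True

Unit clause (NOT s) sets s = False.
(s OR v): since s = False, the clause reduces to (v). v = True.
(t OR NOT v) with v = True leaves only t, so t = True.
(NOT q OR NOT t) with t = True leaves only NOT q, so q = False.
(q OR u) with q = False leaves only u, so u = True.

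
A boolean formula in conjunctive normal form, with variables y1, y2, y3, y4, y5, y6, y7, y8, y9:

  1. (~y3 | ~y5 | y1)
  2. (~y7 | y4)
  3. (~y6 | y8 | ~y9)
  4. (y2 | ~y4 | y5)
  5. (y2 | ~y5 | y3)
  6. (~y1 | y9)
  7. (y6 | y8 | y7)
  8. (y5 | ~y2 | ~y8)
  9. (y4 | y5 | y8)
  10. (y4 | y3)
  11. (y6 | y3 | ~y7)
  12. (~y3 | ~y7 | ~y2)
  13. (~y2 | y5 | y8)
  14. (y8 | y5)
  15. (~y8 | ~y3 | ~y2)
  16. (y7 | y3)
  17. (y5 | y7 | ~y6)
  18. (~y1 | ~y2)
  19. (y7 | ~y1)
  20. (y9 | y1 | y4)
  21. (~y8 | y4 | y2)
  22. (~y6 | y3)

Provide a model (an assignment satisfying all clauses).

Try y1 = True.
  then y9 is forced to True.
  then y2 is forced to False.
  then y7 is forced to True.
  then y4 is forced to True.
  then y5 is forced to True.
  then y3 is forced to True.
Try y6 = True.
  then y8 is forced to True.

y1=1  y2=0  y3=1  y4=1  y5=1  y6=1  y7=1  y8=1  y9=1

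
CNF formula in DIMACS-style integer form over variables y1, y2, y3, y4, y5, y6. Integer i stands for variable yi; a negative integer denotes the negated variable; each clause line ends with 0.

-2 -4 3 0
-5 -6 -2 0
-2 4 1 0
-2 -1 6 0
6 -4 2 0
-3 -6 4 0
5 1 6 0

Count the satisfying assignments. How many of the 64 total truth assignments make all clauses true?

Split on y2, then y6.
  y2=T, y6=T: remaining (y1,y3,y4,y5) ∈ {(F,T,T,F); (T,F,F,F); (T,T,T,F)} — 3.
  y2=T, y6=F: remaining (y1,y3,y4,y5) ∈ {(F,T,T,T)} — 1.
  y2=F, y6=T: y1, y5 free; 3 ways for (y3,y4) × 2^2 = 12.
  y2=F, y6=F: y3 free; 3 ways for (y1,y4,y5) × 2^1 = 6.
Total: 3 + 1 + 12 + 6 = 22.

22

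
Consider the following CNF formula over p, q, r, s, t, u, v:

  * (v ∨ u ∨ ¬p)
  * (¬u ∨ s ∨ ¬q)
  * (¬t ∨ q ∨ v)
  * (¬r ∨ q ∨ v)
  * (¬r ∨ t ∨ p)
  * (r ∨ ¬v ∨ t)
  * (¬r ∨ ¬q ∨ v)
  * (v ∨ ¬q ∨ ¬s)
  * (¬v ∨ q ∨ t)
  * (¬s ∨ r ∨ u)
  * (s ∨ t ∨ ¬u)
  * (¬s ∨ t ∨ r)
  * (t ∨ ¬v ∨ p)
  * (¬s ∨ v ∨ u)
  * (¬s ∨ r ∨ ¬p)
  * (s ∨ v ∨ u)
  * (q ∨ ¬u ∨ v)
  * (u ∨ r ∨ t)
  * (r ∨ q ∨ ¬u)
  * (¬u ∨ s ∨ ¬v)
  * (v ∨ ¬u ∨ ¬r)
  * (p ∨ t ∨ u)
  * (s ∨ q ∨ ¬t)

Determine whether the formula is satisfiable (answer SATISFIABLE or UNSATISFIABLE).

Branch on p: take p = False.
Set q = False and propagate.
The remaining clauses are satisfied by r = True, s = True, t = True, u = False, v = True.
Every clause has at least one true literal under this assignment.
So p=0  q=0  r=1  s=1  t=1  u=0  v=1 is a satisfying assignment.

SATISFIABLE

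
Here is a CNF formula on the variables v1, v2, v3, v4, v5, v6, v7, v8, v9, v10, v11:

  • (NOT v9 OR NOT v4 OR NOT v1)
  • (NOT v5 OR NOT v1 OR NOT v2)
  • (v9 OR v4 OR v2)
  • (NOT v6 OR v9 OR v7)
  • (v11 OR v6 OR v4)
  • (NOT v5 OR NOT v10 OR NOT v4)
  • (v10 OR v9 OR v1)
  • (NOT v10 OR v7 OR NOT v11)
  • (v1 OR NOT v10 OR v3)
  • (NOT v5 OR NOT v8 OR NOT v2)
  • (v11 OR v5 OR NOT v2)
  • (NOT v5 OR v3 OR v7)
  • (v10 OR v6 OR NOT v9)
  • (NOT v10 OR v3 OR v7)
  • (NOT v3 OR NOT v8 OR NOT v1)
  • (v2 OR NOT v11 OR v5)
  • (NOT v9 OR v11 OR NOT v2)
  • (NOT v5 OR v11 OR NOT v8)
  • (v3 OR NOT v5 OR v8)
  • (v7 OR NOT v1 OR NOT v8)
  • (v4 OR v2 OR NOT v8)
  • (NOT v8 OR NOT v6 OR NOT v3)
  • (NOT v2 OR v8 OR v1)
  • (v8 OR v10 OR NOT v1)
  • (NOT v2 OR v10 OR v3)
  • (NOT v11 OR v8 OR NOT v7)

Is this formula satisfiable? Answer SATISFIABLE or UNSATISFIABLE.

Try v1 = True.
Try v2 = False.
Set v3 = True and propagate.
  then v8 is forced to False.
  then v10 is forced to True.
For the remaining variables, v4 = True, v5 = False, v6 = False, v7 = True, v9 = False, v11 = False works.
So v1=True, v2=False, v3=True, v4=True, v5=False, v6=False, v7=True, v8=False, v9=False, v10=True, v11=False is a satisfying assignment.

SATISFIABLE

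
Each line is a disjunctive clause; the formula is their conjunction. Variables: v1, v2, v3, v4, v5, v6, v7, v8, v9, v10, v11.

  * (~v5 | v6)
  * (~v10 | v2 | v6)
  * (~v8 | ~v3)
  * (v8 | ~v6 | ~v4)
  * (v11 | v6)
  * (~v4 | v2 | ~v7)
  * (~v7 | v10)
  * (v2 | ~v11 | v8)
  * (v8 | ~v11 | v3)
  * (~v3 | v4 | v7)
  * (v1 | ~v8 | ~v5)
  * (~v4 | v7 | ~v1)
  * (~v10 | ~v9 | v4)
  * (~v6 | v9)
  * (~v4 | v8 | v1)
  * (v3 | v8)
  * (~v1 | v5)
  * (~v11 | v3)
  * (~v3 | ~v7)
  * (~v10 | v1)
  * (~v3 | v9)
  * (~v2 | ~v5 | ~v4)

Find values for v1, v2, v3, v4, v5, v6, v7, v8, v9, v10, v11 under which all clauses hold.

v1=False  v2=False  v3=False  v4=False  v5=False  v6=True  v7=False  v8=True  v9=True  v10=False  v11=False

Try v1 = False.
  then v10 is forced to False.
  then v7 is forced to False.
Branch on v2: take v2 = False.
Try v3 = False.
  then v8 is forced to True.
  then v5 is forced to False.
  then v11 is forced to False.
  then v6 is forced to True.
  then v9 is forced to True.
v4 is now unconstrained; take v4 = False.
Every clause has at least one true literal under this assignment.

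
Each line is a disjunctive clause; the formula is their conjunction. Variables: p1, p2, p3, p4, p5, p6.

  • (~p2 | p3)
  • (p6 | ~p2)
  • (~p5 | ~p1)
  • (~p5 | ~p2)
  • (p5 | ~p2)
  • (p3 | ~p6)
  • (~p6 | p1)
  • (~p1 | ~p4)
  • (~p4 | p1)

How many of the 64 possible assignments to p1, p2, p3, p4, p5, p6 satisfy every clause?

Satisfying assignments:
  p1=F p2=F p3=F p4=F p5=F p6=F
  p1=F p2=F p3=F p4=F p5=T p6=F
  p1=F p2=F p3=T p4=F p5=F p6=F
  p1=F p2=F p3=T p4=F p5=T p6=F
  p1=T p2=F p3=F p4=F p5=F p6=F
  p1=T p2=F p3=T p4=F p5=F p6=F
  p1=T p2=F p3=T p4=F p5=F p6=T
Count: 7.

7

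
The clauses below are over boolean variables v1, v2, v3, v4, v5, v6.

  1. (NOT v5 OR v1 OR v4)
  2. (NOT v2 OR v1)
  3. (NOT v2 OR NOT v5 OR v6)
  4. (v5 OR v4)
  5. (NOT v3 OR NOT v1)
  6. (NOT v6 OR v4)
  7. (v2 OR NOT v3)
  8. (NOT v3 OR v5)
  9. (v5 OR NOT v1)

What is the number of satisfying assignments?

Split on v5, then v1.
  v5=1, v1=1: remaining (v2,v3,v4,v6) ∈ {(0,0,0,0); (0,0,1,0); (0,0,1,1); (1,0,1,1)} — 4.
  v5=1, v1=0: remaining (v2,v3,v4,v6) ∈ {(0,0,1,0); (0,0,1,1)} — 2.
  v5=0, v1=1: a clause becomes empty — 0.
  v5=0, v1=0: remaining (v2,v3,v4,v6) ∈ {(0,0,1,0); (0,0,1,1)} — 2.
Total: 4 + 2 + 0 + 2 = 8.

8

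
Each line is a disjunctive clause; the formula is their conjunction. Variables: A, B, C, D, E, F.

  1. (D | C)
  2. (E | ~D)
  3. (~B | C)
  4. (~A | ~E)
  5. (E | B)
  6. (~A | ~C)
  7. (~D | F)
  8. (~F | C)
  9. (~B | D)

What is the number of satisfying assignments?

4

Satisfying assignments:
  A=0 B=0 C=1 D=0 E=1 F=0
  A=0 B=0 C=1 D=0 E=1 F=1
  A=0 B=0 C=1 D=1 E=1 F=1
  A=0 B=1 C=1 D=1 E=1 F=1
Count: 4.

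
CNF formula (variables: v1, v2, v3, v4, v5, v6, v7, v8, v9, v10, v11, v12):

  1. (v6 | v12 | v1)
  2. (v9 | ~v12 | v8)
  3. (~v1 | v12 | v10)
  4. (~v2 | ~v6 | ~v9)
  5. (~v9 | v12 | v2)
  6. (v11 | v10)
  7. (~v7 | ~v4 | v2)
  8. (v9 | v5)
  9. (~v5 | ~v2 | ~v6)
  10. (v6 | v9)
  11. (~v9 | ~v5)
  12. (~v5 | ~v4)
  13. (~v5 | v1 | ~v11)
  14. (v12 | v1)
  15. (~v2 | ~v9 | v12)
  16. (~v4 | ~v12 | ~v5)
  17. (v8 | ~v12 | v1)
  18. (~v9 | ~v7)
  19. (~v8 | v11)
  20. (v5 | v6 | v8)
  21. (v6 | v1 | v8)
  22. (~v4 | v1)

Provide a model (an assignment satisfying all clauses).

v1 = True  v2 = False  v3 = True  v4 = True  v5 = False  v6 = True  v7 = False  v8 = False  v9 = True  v10 = False  v11 = True  v12 = True

Pure literal: v7 appears only negated; assign v7 = False.
Branch on v1: take v1 = True.
For the remaining variables, v2 = False, v3 = True, v4 = True, v5 = False, v6 = True, v8 = False, v9 = True, v10 = False, v11 = True, v12 = True works.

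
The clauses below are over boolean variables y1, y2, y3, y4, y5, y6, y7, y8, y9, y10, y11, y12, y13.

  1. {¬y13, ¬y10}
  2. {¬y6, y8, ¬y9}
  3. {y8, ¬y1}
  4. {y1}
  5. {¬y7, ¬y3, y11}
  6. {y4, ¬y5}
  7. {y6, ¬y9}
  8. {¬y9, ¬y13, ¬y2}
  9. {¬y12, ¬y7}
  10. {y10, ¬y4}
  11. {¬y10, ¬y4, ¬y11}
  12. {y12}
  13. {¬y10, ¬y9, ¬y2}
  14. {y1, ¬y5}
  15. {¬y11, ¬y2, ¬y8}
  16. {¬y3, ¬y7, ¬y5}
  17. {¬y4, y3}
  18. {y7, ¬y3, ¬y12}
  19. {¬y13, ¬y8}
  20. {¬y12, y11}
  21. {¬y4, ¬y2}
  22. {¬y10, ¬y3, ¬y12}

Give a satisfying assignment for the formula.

The clause (y1) is unit: y1 must be True.
(y8) is a unit clause, so y8 = True.
(y12) is a unit clause, so y12 = True.
Unit propagation: (¬y7) forces y7 = False.
Unit propagation: (¬y3) forces y3 = False.
(¬y4) is a unit clause, so y4 = False.
The clause (¬y5) is unit: y5 must be False.
(¬y13) is a unit clause, so y13 = False.
Unit propagation: (y11) forces y11 = True.
Unit propagation: (¬y2) forces y2 = False.
y6 occurs only positively in the remaining clauses — set y6 = True.
Pure literal: y9 appears only negated; assign y9 = False.
y10 is now unconstrained; take y10 = True.

y1=True, y2=False, y3=False, y4=False, y5=False, y6=True, y7=False, y8=True, y9=False, y10=True, y11=True, y12=True, y13=False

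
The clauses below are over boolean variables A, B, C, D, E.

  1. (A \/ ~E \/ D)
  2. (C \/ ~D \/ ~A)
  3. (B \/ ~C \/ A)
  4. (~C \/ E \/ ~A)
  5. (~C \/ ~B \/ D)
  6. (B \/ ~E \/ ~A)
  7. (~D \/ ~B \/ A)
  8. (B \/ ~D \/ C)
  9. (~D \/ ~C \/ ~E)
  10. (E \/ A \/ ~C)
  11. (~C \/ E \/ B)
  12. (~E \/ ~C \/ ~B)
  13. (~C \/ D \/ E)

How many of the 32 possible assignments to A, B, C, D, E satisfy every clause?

The models are:
  A=F B=F C=F D=F E=F
  A=F B=T C=F D=F E=F
  A=T B=F C=F D=F E=F
  A=T B=T C=F D=F E=F
  A=T B=T C=F D=F E=T
That's 5 in total.

5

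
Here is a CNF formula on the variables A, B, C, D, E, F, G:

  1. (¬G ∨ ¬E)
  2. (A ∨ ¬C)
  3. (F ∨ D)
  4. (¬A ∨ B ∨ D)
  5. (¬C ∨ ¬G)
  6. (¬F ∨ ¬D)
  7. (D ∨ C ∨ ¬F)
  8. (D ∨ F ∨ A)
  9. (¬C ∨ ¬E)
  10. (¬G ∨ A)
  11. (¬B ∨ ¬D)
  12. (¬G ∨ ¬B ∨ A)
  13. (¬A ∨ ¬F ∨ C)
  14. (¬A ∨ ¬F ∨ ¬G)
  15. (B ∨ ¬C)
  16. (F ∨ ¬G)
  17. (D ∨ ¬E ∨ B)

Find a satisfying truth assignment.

A=T, B=F, C=F, D=T, E=F, F=F, G=F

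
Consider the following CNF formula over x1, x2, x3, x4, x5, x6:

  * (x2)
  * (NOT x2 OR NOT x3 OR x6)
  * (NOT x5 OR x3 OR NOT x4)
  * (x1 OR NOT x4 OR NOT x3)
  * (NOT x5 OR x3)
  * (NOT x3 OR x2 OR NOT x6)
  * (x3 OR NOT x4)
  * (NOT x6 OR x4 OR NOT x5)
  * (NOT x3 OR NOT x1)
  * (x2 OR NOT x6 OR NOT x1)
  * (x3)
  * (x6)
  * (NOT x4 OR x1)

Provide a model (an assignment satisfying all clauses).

x1 = F, x2 = T, x3 = T, x4 = F, x5 = F, x6 = T

Unit propagation: (x2) forces x2 = True.
The clause (x3) is unit: x3 must be True.
Unit propagation: (x6) forces x6 = True.
(NOT x1) is a unit clause, so x1 = False.
The clause (NOT x4) is unit: x4 must be False.
(NOT x5) is a unit clause, so x5 = False.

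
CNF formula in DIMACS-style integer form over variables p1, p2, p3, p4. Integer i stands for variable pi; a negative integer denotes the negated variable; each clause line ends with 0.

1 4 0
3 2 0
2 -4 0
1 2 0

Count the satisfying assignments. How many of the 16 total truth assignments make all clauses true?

7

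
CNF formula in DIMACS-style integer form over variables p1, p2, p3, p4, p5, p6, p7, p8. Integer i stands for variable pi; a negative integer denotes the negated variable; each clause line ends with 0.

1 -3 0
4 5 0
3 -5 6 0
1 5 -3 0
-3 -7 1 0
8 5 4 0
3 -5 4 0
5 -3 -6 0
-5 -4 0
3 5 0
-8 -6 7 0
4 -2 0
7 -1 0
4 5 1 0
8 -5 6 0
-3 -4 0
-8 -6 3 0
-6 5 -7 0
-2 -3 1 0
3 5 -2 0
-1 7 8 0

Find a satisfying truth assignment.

p1=T, p2=F, p3=T, p4=F, p5=T, p6=T, p7=T, p8=T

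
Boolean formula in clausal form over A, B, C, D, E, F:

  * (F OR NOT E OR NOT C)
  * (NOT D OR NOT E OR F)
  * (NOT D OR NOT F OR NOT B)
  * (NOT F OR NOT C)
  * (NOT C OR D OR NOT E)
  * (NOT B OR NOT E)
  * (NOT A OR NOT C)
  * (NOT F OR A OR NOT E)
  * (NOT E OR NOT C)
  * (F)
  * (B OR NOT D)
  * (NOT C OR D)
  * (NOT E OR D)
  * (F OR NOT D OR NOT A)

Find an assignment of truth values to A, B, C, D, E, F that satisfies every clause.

Unit propagation: (F) forces F = True.
(NOT C) is a unit clause, so C = False.
E occurs only negated in the remaining clauses — set E = False.
Set B = True and propagate.
  then D is forced to False.
A is now unconstrained; take A = False.
Every clause has at least one true literal under this assignment.

A=False  B=True  C=False  D=False  E=False  F=True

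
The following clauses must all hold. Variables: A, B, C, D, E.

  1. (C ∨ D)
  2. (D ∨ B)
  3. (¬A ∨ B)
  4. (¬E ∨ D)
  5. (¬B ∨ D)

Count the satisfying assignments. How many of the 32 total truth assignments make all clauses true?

12

Case analysis on D and B:
  D=T, B=T: A, C, E free → 2^3 = 8.
  D=T, B=F: remaining (A,C,E) ∈ {(F,F,F); (F,F,T); (F,T,F); (F,T,T)} — 4.
  D=F, B=T: a clause becomes empty — 0.
  D=F, B=F: a clause becomes empty — 0.
Total: 8 + 4 + 0 + 0 = 12.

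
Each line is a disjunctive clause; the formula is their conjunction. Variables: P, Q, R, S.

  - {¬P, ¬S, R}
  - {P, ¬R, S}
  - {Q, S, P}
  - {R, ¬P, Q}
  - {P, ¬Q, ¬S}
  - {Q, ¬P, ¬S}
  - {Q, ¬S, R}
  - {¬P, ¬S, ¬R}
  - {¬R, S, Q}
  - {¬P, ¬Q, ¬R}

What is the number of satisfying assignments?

3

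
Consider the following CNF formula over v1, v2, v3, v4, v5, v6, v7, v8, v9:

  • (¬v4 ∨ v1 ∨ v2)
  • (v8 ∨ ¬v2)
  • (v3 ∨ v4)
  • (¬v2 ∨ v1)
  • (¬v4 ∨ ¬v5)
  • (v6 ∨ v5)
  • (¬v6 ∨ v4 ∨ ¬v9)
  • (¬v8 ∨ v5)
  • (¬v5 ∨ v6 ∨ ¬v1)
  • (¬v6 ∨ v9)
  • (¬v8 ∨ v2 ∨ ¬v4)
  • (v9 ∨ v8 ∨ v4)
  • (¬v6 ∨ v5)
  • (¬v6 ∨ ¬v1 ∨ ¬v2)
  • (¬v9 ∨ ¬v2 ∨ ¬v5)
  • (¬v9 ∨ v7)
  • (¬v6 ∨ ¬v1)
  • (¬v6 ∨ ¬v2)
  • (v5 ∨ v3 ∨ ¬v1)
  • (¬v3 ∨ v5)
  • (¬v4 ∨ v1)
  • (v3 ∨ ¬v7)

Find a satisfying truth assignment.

Try v1 = False.
  then v2 is forced to False.
  then v4 is forced to False.
  then v3 is forced to True.
  then v5 is forced to True.
Set v6 = False and propagate.
Set v7 = False and propagate.
  then v9 is forced to False.
  then v8 is forced to True.

v1 = F, v2 = F, v3 = T, v4 = F, v5 = T, v6 = F, v7 = F, v8 = T, v9 = F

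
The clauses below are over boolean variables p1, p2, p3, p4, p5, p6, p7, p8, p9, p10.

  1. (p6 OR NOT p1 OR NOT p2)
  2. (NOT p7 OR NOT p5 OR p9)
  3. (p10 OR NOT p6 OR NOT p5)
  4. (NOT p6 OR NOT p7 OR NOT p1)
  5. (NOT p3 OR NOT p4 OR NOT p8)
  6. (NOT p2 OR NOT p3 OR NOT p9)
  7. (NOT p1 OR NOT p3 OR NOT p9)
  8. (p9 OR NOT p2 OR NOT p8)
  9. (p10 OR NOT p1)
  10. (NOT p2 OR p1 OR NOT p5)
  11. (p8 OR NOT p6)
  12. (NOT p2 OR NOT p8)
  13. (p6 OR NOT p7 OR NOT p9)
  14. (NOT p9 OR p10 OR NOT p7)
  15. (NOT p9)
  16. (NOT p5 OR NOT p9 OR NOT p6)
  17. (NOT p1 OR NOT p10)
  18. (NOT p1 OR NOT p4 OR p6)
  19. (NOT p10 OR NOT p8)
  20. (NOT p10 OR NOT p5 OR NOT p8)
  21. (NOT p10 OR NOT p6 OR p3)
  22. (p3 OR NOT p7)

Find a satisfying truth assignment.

p1=False  p2=False  p3=False  p4=True  p5=False  p6=False  p7=False  p8=False  p9=False  p10=False

Check each clause:
  1. (NOT p1 OR NOT p2 OR p6) — NOT p1 is true.
  2. (NOT p7 OR NOT p5 OR p9) — NOT p5 is true.
  3. (NOT p6 OR p10 OR NOT p5) — NOT p6 is true.
  4. (NOT p1 OR NOT p6 OR NOT p7) — NOT p7 is true.
  5. (NOT p8 OR NOT p3 OR NOT p4) — NOT p8 is true.
  6. (NOT p9 OR NOT p2 OR NOT p3) — NOT p3 is true.
  7. (NOT p3 OR NOT p1 OR NOT p9) — NOT p3 is true.
  8. (NOT p2 OR NOT p8 OR p9) — NOT p8 is true.
  9. (NOT p1 OR p10) — NOT p1 is true.
  10. (NOT p2 OR NOT p5 OR p1) — NOT p5 is true.
  11. (NOT p6 OR p8) — NOT p6 is true.
  12. (NOT p2 OR NOT p8) — NOT p8 is true.
  13. (NOT p7 OR p6 OR NOT p9) — NOT p7 is true.
  14. (p10 OR NOT p7 OR NOT p9) — NOT p7 is true.
  15. (NOT p9) — NOT p9 is true.
  16. (NOT p6 OR NOT p9 OR NOT p5) — NOT p6 is true.
  17. (NOT p1 OR NOT p10) — NOT p1 is true.
  18. (p6 OR NOT p4 OR NOT p1) — NOT p1 is true.
  19. (NOT p10 OR NOT p8) — NOT p8 is true.
  20. (NOT p10 OR NOT p5 OR NOT p8) — NOT p8 is true.
  21. (NOT p6 OR NOT p10 OR p3) — NOT p6 is true.
  22. (p3 OR NOT p7) — NOT p7 is true.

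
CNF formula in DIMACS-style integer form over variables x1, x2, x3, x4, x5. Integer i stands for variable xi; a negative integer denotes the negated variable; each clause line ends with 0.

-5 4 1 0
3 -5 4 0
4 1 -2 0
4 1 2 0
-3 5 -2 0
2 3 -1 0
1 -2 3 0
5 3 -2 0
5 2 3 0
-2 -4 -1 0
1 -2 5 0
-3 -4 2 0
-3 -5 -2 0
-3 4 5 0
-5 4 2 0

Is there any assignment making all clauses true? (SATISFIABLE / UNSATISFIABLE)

Set x1 = False and propagate.
Branch on x2: take x2 = False.
  then x4 is forced to True.
  then x3 is forced to False.
  then x5 is forced to True.
So x1=False, x2=False, x3=False, x4=True, x5=True is a satisfying assignment.

SATISFIABLE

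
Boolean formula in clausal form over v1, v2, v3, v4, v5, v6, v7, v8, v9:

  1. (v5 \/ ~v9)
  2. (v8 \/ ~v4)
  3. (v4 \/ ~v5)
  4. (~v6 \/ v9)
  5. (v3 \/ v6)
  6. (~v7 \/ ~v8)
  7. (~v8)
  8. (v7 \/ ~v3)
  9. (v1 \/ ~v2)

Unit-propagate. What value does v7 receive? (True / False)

(~v8) is a unit clause: v8 = False.
(v8 \/ ~v4) with v8 = False leaves only ~v4, so v4 = False.
(v4 \/ ~v5): since v4 = False, the clause reduces to (~v5). v5 = False.
From (v5 \/ ~v9) and v5 = False: v9 = False.
In (v9 \/ ~v6), v9 is now false; ~v6 must hold, so v6 = False.
(v6 \/ v3): since v6 = False, the clause reduces to (v3). v3 = True.
From (~v3 \/ v7) and v3 = True: v7 = True.

True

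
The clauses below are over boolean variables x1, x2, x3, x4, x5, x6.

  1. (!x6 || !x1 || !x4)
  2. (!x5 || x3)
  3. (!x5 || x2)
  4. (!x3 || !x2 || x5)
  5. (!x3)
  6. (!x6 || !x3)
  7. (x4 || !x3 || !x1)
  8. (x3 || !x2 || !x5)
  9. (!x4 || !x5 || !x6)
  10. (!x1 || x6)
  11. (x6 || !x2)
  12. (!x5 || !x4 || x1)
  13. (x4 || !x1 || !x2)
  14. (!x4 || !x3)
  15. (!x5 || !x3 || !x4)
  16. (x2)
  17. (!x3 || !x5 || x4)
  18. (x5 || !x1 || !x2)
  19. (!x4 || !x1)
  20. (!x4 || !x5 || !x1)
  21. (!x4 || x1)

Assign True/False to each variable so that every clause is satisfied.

x1 = F, x2 = T, x3 = F, x4 = F, x5 = F, x6 = T

Check each clause:
  1. (!x4 || !x6 || !x1) — !x4 is true.
  2. (x3 || !x5) — !x5 is true.
  3. (x2 || !x5) — x2 is true.
  4. (x5 || !x3 || !x2) — !x3 is true.
  5. (!x3) — !x3 is true.
  6. (!x6 || !x3) — !x3 is true.
  7. (!x1 || !x3 || x4) — !x3 is true.
  8. (!x5 || x3 || !x2) — !x5 is true.
  9. (!x5 || !x6 || !x4) — !x5 is true.
  10. (x6 || !x1) — x6 is true.
  11. (x6 || !x2) — x6 is true.
  12. (x1 || !x5 || !x4) — !x5 is true.
  13. (!x2 || !x1 || x4) — !x1 is true.
  14. (!x3 || !x4) — !x4 is true.
  15. (!x3 || !x5 || !x4) — !x5 is true.
  16. (x2) — x2 is true.
  17. (x4 || !x3 || !x5) — !x5 is true.
  18. (!x1 || !x2 || x5) — !x1 is true.
  19. (!x1 || !x4) — !x4 is true.
  20. (!x5 || !x1 || !x4) — !x5 is true.
  21. (!x4 || x1) — !x4 is true.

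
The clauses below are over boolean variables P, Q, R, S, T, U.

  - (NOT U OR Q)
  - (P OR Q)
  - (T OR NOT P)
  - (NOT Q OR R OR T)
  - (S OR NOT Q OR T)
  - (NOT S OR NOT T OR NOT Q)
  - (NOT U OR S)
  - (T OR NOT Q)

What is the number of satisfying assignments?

8

Case analysis on Q and T:
  Q=T, T=T: remaining (P,R,S,U) ∈ {(F,F,F,F); (F,T,F,F); (T,F,F,F); (T,T,F,F)} — 4.
  Q=T, T=F: a clause becomes empty — 0.
  Q=F, T=T: remaining (P,R,S,U) ∈ {(T,F,F,F); (T,F,T,F); (T,T,F,F); (T,T,T,F)} — 4.
  Q=F, T=F: a clause becomes empty — 0.
Total: 4 + 0 + 4 + 0 = 8.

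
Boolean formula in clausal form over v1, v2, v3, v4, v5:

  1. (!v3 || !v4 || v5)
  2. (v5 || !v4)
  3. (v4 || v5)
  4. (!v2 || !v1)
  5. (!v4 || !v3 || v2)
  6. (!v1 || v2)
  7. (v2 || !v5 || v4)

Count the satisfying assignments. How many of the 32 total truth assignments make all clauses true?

Satisfying assignments:
  v1=F v2=F v3=F v4=T v5=T
  v1=F v2=T v3=F v4=F v5=T
  v1=F v2=T v3=F v4=T v5=T
  v1=F v2=T v3=T v4=F v5=T
  v1=F v2=T v3=T v4=T v5=T
Count: 5.

5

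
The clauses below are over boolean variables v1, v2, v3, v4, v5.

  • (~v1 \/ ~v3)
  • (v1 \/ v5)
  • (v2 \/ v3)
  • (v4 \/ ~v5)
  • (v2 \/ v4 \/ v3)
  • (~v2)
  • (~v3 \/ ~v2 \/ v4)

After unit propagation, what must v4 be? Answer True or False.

Unit clause (~v2) sets v2 = False.
In (v3 \/ v2), v2 is now false; v3 must hold, so v3 = True.
In (~v1 \/ ~v3), ~v3 is now false; ~v1 must hold, so v1 = False.
In (v1 \/ v5), v1 is now false; v5 must hold, so v5 = True.
In (~v5 \/ v4), ~v5 is now false; v4 must hold, so v4 = True.

True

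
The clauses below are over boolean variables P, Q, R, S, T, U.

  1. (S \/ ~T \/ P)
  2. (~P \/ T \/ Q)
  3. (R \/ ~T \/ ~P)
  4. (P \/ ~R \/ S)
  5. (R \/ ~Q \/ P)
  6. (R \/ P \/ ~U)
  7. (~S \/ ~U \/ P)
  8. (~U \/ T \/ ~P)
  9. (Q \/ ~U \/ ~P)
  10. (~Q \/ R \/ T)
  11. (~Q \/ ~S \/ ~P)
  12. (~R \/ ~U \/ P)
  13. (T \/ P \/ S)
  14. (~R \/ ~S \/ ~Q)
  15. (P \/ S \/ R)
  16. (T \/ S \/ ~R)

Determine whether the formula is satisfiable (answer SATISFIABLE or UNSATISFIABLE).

Pure literal: U appears only negated; assign U = False.
Set P = False and propagate.
Set Q = False and propagate.
Set R = False and propagate.
  then S is forced to True.
T is now unconstrained; take T = False.
So P=False, Q=False, R=False, S=True, T=False, U=False is a satisfying assignment.

SATISFIABLE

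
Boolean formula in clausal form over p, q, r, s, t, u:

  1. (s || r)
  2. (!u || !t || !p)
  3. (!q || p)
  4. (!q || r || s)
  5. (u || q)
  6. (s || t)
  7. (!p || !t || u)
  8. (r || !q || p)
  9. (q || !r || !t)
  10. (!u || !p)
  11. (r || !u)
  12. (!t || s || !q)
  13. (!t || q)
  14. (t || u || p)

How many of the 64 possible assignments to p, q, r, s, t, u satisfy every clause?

3

The models are:
  p=0 q=0 r=1 s=1 t=0 u=1
  p=1 q=1 r=0 s=1 t=0 u=0
  p=1 q=1 r=1 s=1 t=0 u=0
That's 3 in total.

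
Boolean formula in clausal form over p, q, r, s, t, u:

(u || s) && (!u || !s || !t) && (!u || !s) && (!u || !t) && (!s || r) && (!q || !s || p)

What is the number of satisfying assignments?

14

Split on s, then u.
  s=T, u=T: a clause becomes empty — 0.
  s=T, u=F: t free; 3 ways for (p,q,r) × 2^1 = 6.
  s=F, u=T: forces t=F; p, q, r free → 2^3 = 8.
  s=F, u=F: a clause becomes empty — 0.
Total: 0 + 6 + 8 + 0 = 14.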